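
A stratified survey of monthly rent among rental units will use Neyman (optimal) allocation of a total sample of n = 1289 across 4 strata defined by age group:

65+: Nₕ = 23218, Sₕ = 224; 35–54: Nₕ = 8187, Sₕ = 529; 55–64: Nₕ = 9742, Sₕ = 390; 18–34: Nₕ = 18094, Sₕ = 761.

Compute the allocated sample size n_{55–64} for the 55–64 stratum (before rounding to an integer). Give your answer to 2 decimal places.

Neyman allocation: nₕ = n·NₕSₕ / Σⱼ NⱼSⱼ.
Σ NⱼSⱼ = 23218·224 + 8187·529 + 9742·390 + 18094·761 = 2.7100669 × 10^7.
n_{55–64} = 1289·9742·390 / (2.7100669 × 10^7) = 180.71.

180.71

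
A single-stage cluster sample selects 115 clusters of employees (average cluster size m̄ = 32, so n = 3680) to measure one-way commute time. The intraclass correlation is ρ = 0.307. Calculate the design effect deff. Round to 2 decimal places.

10.52

deff = 1 + (32 − 1)·0.307 = 1 + 9.517 = 10.517.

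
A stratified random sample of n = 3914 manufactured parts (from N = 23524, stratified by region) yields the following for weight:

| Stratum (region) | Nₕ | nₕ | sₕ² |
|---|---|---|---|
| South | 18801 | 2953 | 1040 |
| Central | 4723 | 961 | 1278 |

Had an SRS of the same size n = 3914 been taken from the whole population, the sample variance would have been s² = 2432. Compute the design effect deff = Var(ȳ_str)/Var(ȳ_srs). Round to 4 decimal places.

0.4485

Var(ȳ_str) = Σ Wₕ²(1−fₕ)sₕ²/nₕ with Wₕ = Nₕ/23524:
  South: (18801/23524)²·(1−2953/18801)·1040/2953 = 0.18962822
  Central: (4723/23524)²·(1−961/4723)·1278/961 = 0.042699409
  → Var(ȳ_str) = 0.23232763.
Var(ȳ_srs) = (1 − 3914/23524)·2432/3914 = 0.51797545.
deff = 0.23232763 / 0.51797545 = 0.4485.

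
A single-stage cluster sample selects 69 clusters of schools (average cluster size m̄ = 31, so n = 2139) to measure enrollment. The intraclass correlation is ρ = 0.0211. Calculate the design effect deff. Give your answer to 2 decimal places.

1.63

deff = 1 + (31 − 1)·0.0211 = 1 + 0.633 = 1.633.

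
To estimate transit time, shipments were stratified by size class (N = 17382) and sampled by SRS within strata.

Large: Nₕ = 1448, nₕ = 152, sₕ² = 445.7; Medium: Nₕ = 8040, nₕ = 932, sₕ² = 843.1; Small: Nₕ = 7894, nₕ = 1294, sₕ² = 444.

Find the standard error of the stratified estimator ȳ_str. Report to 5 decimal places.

Var(ȳ_str) = Σₕ Wₕ²(1 − fₕ)sₕ²/nₕ with Wₕ = Nₕ/N, N = 17382.
Large: Wₕ = 0.08330457; term = 0.08330457²·(1 − 0.10497238)·445.7/152 = 0.018212649.
Medium: Wₕ = 0.46254746; term = 0.46254746²·(1 − 0.11592040)·843.1/932 = 0.17110675.
Small: Wₕ = 0.45414797; term = 0.45414797²·(1 − 0.16392197)·444/1294 = 0.059168459.
Sum = 0.24848786.
SE = √(0.24848786) = 0.49849.

0.49849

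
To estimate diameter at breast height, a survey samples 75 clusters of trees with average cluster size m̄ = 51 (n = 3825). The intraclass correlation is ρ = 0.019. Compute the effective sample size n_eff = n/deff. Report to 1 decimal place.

deff = 1 + (51 − 1)·0.019 = 1 + 0.95 = 1.95.
n_eff = 3825 / 1.95 = 1961.5.

1961.5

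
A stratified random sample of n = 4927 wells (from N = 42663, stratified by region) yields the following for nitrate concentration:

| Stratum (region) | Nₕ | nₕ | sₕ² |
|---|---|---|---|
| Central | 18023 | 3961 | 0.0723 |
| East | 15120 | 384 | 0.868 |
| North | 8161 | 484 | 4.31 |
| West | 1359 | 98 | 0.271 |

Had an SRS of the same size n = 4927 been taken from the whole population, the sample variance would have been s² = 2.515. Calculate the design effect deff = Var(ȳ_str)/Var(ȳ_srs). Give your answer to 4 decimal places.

1.3031

Var(ȳ_str) = Σ Wₕ²(1−fₕ)sₕ²/nₕ with Wₕ = Nₕ/42663:
  Central: (18023/42663)²·(1−3961/18023)·0.0723/3961 = 2.5415862 × 10^-6
  East: (15120/42663)²·(1−384/15120)·0.868/384 = 2.7670507 × 10^-4
  North: (8161/42663)²·(1−484/8161)·4.31/484 = 3.0652369 × 10^-4
  West: (1359/42663)²·(1−98/1359)·0.271/98 = 2.6036043 × 10^-6
  → Var(ȳ_str) = 5.8837395 × 10^-4.
Var(ȳ_srs) = (1 − 4927/42663)·2.515/4927 = 4.5150223 × 10^-4.
deff = (5.8837395 × 10^-4) / (4.5150223 × 10^-4) = 1.3031.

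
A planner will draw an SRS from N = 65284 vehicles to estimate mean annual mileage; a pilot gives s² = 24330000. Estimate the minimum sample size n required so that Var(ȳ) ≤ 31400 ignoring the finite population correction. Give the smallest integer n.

775

Without fpc, n₀ = s²/D = 24330000/31400 = 774.8408.
Rounding up, n = 775.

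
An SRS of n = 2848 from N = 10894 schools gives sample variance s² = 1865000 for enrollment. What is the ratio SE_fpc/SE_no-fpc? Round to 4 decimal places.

f = n/N = 2848/10894 = 0.26142831.
SE_no-fpc = √(s²/n) = 25.589949; SE_fpc = √((1−f)s²/n) = 21.992052.
Ratio = √(1−f) = 0.85940194.

0.8594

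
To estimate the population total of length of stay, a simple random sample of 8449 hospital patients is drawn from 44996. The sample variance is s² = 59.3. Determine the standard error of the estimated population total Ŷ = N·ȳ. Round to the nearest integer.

3397

Var(Ŷ) = N²·Var(ȳ) = N²·(1 − n/N)·s²/n.
f = 8449/44996 = 0.18777225; Var(ȳ) = 0.81222775·59.3/8449 = 0.0057006872.
Var(Ŷ) = 44996² · 0.0057006872 = 1.1541839 × 10^7.
SE(Ŷ) = √(1.1541839 × 10^7) = 3397.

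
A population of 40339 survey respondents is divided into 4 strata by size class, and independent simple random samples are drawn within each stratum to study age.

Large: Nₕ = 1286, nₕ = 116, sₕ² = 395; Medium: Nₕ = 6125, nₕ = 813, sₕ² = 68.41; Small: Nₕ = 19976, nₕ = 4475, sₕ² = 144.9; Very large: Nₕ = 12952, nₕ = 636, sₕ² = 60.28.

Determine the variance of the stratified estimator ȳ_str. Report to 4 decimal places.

0.0203

Var(ȳ_str) = Σₕ Wₕ²(1 − fₕ)sₕ²/nₕ with Wₕ = Nₕ/N, N = 40339.
Large: Wₕ = 0.03187982; term = 0.03187982²·(1 − 0.09020218)·395/116 = 0.0031485869.
Medium: Wₕ = 0.15183817; term = 0.15183817²·(1 − 0.13273469)·68.41/813 = 0.001682453.
Small: Wₕ = 0.49520315; term = 0.49520315²·(1 − 0.22401882)·144.9/4475 = 0.0061615977.
Very large: Wₕ = 0.32107886; term = 0.32107886²·(1 − 0.04910439)·60.28/636 = 0.0092912124.
Sum = 0.02028385.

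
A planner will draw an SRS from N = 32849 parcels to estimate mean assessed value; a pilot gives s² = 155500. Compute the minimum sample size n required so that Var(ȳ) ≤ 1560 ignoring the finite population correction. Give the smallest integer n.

Without fpc, n₀ = s²/D = 155500/1560 = 99.6795.
Rounding up, n = 100.

100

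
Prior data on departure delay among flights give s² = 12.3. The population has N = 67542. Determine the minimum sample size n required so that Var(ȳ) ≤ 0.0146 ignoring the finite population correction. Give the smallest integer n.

843

Without fpc, n₀ = s²/D = 12.3/0.0146 = 842.4658.
Rounding up, n = 843.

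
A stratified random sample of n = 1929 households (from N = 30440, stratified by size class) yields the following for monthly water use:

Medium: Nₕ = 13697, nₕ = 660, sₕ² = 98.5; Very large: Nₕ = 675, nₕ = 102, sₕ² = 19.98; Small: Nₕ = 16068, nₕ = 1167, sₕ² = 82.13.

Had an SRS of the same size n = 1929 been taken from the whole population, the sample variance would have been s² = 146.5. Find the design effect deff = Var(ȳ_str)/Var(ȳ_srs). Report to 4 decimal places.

Var(ȳ_str) = Σ Wₕ²(1−fₕ)sₕ²/nₕ with Wₕ = Nₕ/30440:
  Medium: (13697/30440)²·(1−660/13697)·98.5/660 = 0.028761142
  Very large: (675/30440)²·(1−102/675)·19.98/102 = 8.1764429 × 10^-5
  Small: (16068/30440)²·(1−1167/16068)·82.13/1167 = 0.018185235
  → Var(ȳ_str) = 0.047028141.
Var(ȳ_srs) = (1 − 1929/30440)·146.5/1929 = 0.07113334.
deff = 0.047028141 / 0.07113334 = 0.6611.

0.6611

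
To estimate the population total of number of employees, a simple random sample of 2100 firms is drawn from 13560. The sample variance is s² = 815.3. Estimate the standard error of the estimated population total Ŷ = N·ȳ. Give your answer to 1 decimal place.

7767.3

Var(Ŷ) = N²·Var(ȳ) = N²·(1 − n/N)·s²/n.
f = 2100/13560 = 0.15486726; Var(ȳ) = 0.84513274·815.3/2100 = 0.32811273.
Var(Ŷ) = 13560² · 0.32811273 = 6.0331269 × 10^7.
SE(Ŷ) = √(6.0331269 × 10^7) = 7767.3.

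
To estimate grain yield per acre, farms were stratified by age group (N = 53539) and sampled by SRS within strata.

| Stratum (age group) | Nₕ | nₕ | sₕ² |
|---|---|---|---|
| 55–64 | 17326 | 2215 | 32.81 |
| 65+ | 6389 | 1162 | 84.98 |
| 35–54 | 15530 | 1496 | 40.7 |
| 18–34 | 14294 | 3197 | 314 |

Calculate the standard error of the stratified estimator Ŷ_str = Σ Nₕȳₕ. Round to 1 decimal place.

Var(Ŷ_str) = Σₕ Nₕ²(1 − fₕ)sₕ²/nₕ.
55–64: 17326²·(1 − 2215/17326)·32.81/2215 = 3.8781448 × 10^6.
65+: 6389²·(1 − 1162/6389)·84.98/1162 = 2.442283 × 10^6.
35–54: 15530²·(1 − 1496/15530)·40.7/1496 = 5.9294682 × 10^6.
18–34: 14294²·(1 − 3197/14294)·314/3197 = 1.5579244 × 10^7.
Sum = 2.782914 × 10^7.
SE = √(2.782914 × 10^7) = 5275.3.

5275.3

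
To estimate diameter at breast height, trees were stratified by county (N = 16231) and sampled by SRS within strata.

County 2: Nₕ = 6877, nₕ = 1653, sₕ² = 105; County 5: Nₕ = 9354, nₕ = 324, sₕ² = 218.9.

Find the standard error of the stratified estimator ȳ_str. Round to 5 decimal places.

Var(ȳ_str) = Σₕ Wₕ²(1 − fₕ)sₕ²/nₕ with Wₕ = Nₕ/N, N = 16231.
County 2: Wₕ = 0.42369540; term = 0.42369540²·(1 − 0.24036644)·105/1653 = 0.0086621975.
County 5: Wₕ = 0.57630460; term = 0.57630460²·(1 − 0.03463759)·218.9/324 = 0.21661838.
Sum = 0.22528058.
SE = √(0.22528058) = 0.47464.

0.47464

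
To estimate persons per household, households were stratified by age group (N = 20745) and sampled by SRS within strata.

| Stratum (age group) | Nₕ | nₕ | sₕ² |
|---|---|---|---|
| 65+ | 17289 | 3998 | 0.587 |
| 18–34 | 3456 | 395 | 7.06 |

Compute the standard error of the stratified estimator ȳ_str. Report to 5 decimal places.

Var(ȳ_str) = Σₕ Wₕ²(1 − fₕ)sₕ²/nₕ with Wₕ = Nₕ/N, N = 20745.
65+: Wₕ = 0.83340564; term = 0.83340564²·(1 − 0.23124530)·0.587/3998 = 7.8396372 × 10^-5.
18–34: Wₕ = 0.16659436; term = 0.16659436²·(1 − 0.11429398)·7.06/395 = 4.3935724 × 10^-4.
Sum = 5.1775361 × 10^-4.
SE = √(5.1775361 × 10^-4) = 0.02275.

0.02275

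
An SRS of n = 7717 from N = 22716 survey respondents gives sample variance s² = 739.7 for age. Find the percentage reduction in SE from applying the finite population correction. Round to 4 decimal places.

f = n/N = 7717/22716 = 0.33971650.
SE_no-fpc = √(s²/n) = 0.30960186; SE_fpc = √((1−f)s²/n) = 0.25157575.
Ratio = √(1−f) = 0.81257830. Reduction = 100·(1 − 0.81257830) = 18.7422%.

18.7422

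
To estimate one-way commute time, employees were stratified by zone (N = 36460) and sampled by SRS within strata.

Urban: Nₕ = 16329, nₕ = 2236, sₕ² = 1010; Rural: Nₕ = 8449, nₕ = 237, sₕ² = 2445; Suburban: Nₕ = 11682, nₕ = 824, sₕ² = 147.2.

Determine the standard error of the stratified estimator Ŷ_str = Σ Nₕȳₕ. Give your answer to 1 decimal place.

Var(Ŷ_str) = Σₕ Nₕ²(1 − fₕ)sₕ²/nₕ.
Urban: 16329²·(1 − 2236/16329)·1010/2236 = 1.0394716 × 10^8.
Rural: 8449²·(1 − 237/8449)·2445/237 = 7.1578859 × 10^8.
Suburban: 11682²·(1 − 824/11682)·147.2/824 = 2.265936 × 10^7.
Sum = 8.4239511 × 10^8.
SE = √(8.4239511 × 10^8) = 29024.0.

29024.0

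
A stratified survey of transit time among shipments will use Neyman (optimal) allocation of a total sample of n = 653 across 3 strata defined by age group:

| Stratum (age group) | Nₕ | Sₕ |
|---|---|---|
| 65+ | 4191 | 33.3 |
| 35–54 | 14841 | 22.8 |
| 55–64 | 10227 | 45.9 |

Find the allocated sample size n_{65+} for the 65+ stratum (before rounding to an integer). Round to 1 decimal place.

Neyman allocation: nₕ = n·NₕSₕ / Σⱼ NⱼSⱼ.
Σ NⱼSⱼ = 4191·33.3 + 14841·22.8 + 10227·45.9 = 947354.4.
n_{65+} = 653·4191·33.3 / 947354.4 = 96.2.

96.2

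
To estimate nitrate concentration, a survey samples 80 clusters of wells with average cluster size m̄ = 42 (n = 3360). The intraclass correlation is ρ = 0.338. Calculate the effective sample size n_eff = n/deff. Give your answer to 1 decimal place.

deff = 1 + (42 − 1)·0.338 = 1 + 13.858 = 14.858.
n_eff = 3360 / 14.858 = 226.1.

226.1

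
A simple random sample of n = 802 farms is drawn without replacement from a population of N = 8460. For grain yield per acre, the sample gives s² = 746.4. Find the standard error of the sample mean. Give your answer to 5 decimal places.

Under SRS without replacement, Var(ȳ) = (1 − f)·s²/n with f = n/N = 802/8460 = 0.09479905.
Var(ȳ) = (1 − 0.09479905)·746.4/802 = 0.90520095·0.93067332 = 0.84244637.
SE(ȳ) = √(0.84244637) = 0.91785.

0.91785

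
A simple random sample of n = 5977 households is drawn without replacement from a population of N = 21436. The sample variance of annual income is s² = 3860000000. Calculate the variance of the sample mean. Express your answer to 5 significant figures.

Under SRS without replacement, Var(ȳ) = (1 − f)·s²/n with f = n/N = 5977/21436 = 0.27883001.
Var(ȳ) = (1 − 0.27883001)·3860000000/5977 = 0.72116999·645808.93 = 465738.03.

465740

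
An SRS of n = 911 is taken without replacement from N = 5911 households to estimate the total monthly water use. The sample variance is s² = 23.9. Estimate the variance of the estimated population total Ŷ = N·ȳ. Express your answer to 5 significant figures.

Var(Ŷ) = N²·Var(ȳ) = N²·(1 − n/N)·s²/n.
f = 911/5911 = 0.15411944; Var(ȳ) = 0.84588056·23.9/911 = 0.022191598.
Var(Ŷ) = 5911² · 0.022191598 = 775372.68.

775370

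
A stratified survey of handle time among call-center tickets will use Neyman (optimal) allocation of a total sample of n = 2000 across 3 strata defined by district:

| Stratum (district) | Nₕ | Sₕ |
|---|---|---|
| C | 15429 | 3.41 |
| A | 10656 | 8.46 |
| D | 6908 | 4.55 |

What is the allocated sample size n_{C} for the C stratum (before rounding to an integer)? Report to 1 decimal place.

Neyman allocation: nₕ = n·NₕSₕ / Σⱼ NⱼSⱼ.
Σ NⱼSⱼ = 15429·3.41 + 10656·8.46 + 6908·4.55 = 174194.05.
n_{C} = 2000·15429·3.41 / 174194.05 = 604.1.

604.1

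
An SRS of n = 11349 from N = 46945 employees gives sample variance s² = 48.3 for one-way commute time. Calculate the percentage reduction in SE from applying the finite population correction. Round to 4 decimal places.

12.9225

f = n/N = 11349/46945 = 0.24175099.
SE_no-fpc = √(s²/n) = 0.065237118; SE_fpc = √((1−f)s²/n) = 0.056806848.
Ratio = √(1−f) = 0.87077495. Reduction = 100·(1 − 0.87077495) = 12.9225%.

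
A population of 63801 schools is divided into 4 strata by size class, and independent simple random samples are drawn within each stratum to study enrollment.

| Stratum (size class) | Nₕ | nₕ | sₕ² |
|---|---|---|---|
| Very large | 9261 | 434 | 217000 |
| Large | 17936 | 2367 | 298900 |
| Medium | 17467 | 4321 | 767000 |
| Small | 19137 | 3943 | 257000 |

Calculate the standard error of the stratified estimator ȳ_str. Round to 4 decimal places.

5.7769

Var(ȳ_str) = Σₕ Wₕ²(1 − fₕ)sₕ²/nₕ with Wₕ = Nₕ/N, N = 63801.
Very large: Wₕ = 0.14515446; term = 0.14515446²·(1 − 0.04686319)·217000/434 = 10.04121.
Large: Wₕ = 0.28112412; term = 0.28112412²·(1 − 0.13196922)·298900/2367 = 8.6628142.
Medium: Wₕ = 0.27377314; term = 0.27377314²·(1 − 0.24738078)·767000/4321 = 10.013089.
Small: Wₕ = 0.29994828; term = 0.29994828²·(1 − 0.20604065)·257000/3943 = 4.6558326.
Sum = 33.372946.
SE = √(33.372946) = 5.7769.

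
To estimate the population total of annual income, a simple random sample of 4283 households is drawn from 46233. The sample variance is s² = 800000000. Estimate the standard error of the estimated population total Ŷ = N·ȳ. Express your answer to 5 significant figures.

1.9033 × 10^7

Var(Ŷ) = N²·Var(ȳ) = N²·(1 − n/N)·s²/n.
f = 4283/46233 = 0.09263946; Var(ȳ) = 0.90736054·800000000/4283 = 169481.31.
Var(Ŷ) = 46233² · 169481.31 = 3.6226465 × 10^14.
SE(Ŷ) = √(3.6226465 × 10^14) = 1.9033 × 10^7.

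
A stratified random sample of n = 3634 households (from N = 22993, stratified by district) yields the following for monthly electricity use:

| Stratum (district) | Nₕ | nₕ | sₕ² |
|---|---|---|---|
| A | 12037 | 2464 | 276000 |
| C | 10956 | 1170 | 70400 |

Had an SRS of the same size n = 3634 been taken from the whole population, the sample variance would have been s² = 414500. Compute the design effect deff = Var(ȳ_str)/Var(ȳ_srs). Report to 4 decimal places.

0.3813

Var(ȳ_str) = Σ Wₕ²(1−fₕ)sₕ²/nₕ with Wₕ = Nₕ/22993:
  A: (12037/22993)²·(1−2464/12037)·276000/2464 = 24.414252
  C: (10956/22993)²·(1−1170/10956)·70400/1170 = 12.202611
  → Var(ȳ_str) = 36.616863.
Var(ȳ_srs) = (1 − 3634/22993)·414500/3634 = 96.034414.
deff = 36.616863 / 96.034414 = 0.3813.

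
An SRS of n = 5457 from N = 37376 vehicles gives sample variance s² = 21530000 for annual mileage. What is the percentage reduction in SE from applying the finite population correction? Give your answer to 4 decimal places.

7.5880

f = n/N = 5457/37376 = 0.14600278.
SE_no-fpc = √(s²/n) = 62.812349; SE_fpc = √((1−f)s²/n) = 58.046129.
Ratio = √(1−f) = 0.92411970. Reduction = 100·(1 − 0.92411970) = 7.5880%.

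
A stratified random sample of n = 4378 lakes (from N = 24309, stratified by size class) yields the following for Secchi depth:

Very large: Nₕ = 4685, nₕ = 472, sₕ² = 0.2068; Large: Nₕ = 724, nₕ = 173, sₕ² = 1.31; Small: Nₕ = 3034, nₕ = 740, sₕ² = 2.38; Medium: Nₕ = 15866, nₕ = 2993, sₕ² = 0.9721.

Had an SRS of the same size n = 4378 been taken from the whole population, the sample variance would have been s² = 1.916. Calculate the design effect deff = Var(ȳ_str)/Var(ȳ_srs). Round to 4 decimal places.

0.4734

Var(ȳ_str) = Σ Wₕ²(1−fₕ)sₕ²/nₕ with Wₕ = Nₕ/24309:
  Very large: (4685/24309)²·(1−472/4685)·0.2068/472 = 1.4634416 × 10^-5
  Large: (724/24309)²·(1−173/724)·1.31/173 = 5.1118861 × 10^-6
  Small: (3034/24309)²·(1−740/3034)·2.38/740 = 3.7880878 × 10^-5
  Medium: (15866/24309)²·(1−2993/15866)·0.9721/2993 = 1.1225799 × 10^-4
  → Var(ȳ_str) = 1.6988517 × 10^-4.
Var(ȳ_srs) = (1 − 4378/24309)·1.916/4378 = 3.5882421 × 10^-4.
deff = (1.6988517 × 10^-4) / (3.5882421 × 10^-4) = 0.4734.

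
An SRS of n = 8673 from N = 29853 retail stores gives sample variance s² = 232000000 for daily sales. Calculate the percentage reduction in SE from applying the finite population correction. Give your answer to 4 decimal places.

f = n/N = 8673/29853 = 0.29052357.
SE_no-fpc = √(s²/n) = 163.5533; SE_fpc = √((1−f)s²/n) = 137.76164.
Ratio = √(1−f) = 0.84230424. Reduction = 100·(1 − 0.84230424) = 15.7696%.

15.7696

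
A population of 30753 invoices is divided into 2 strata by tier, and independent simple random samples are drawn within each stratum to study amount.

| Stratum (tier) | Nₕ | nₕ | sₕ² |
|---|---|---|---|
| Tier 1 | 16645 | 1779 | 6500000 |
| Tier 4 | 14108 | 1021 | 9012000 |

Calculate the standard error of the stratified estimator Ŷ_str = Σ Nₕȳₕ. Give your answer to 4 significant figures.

1.592 × 10^6

Var(Ŷ_str) = Σₕ Nₕ²(1 − fₕ)sₕ²/nₕ.
Tier 1: 16645²·(1 − 1779/16645)·6500000/1779 = 9.0409764 × 10^11.
Tier 4: 14108²·(1 − 1021/14108)·9012000/1021 = 1.629675 × 10^12.
Sum = 2.5337726 × 10^12.
SE = √(2.5337726 × 10^12) = 1.592 × 10^6.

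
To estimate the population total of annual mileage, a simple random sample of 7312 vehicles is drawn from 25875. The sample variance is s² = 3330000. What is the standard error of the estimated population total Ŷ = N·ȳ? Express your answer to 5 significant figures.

Var(Ŷ) = N²·Var(ȳ) = N²·(1 − n/N)·s²/n.
f = 7312/25875 = 0.28258937; Var(ȳ) = 0.71741063·3330000/7312 = 326.7201.
Var(Ŷ) = 25875² · 326.7201 = 2.1874421 × 10^11.
SE(Ŷ) = √(2.1874421 × 10^11) = 467700.

467700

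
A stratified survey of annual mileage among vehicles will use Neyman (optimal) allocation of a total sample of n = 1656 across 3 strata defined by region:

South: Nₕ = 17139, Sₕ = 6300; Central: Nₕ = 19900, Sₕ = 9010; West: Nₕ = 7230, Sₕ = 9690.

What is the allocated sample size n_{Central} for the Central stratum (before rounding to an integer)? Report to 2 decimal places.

830.93

Neyman allocation: nₕ = n·NₕSₕ / Σⱼ NⱼSⱼ.
Σ NⱼSⱼ = 17139·6300 + 19900·9010 + 7230·9690 = 3.573334 × 10^8.
n_{Central} = 1656·19900·9010 / (3.573334 × 10^8) = 830.93.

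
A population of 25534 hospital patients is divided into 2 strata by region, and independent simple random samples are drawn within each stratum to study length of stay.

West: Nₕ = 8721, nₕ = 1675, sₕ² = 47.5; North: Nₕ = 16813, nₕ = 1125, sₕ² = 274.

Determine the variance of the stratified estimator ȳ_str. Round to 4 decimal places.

Var(ȳ_str) = Σₕ Wₕ²(1 − fₕ)sₕ²/nₕ with Wₕ = Nₕ/N, N = 25534.
West: Wₕ = 0.34154461; term = 0.34154461²·(1 − 0.19206513)·47.5/1675 = 0.0026726988.
North: Wₕ = 0.65845539; term = 0.65845539²·(1 − 0.06691251)·274/1125 = 0.098531053.
Sum = 0.10120375.

0.1012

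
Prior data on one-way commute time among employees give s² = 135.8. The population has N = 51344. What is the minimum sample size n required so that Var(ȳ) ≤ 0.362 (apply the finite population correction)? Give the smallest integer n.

Without fpc, n₀ = s²/D = 135.8/0.362 = 375.1381.
With fpc, (1 − n/N)·s²/n ≤ D requires n ≥ n₀/(1 + n₀/N) = 375.1381/(1 + 375.1381/51344) = 372.4171.
Rounding up, n = 373.

373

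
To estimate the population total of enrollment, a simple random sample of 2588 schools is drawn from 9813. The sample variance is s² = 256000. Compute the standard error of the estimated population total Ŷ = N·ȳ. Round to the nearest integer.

83745

Var(Ŷ) = N²·Var(ȳ) = N²·(1 − n/N)·s²/n.
f = 2588/9813 = 0.26373178; Var(ȳ) = 0.73626822·256000/2588 = 72.830241.
Var(Ŷ) = 9813² · 72.830241 = 7.0131858 × 10^9.
SE(Ŷ) = √(7.0131858 × 10^9) = 83745.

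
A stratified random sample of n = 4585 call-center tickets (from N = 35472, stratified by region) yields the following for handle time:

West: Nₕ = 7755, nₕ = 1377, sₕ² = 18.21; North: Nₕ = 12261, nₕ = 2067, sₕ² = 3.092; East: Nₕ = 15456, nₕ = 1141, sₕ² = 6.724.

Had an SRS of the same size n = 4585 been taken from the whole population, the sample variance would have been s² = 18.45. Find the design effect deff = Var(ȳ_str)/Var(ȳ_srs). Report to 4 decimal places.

0.4865

Var(ȳ_str) = Σ Wₕ²(1−fₕ)sₕ²/nₕ with Wₕ = Nₕ/35472:
  West: (7755/35472)²·(1−1377/7755)·18.21/1377 = 5.1984153 × 10^-4
  North: (12261/35472)²·(1−2067/12261)·3.092/2067 = 1.4859294 × 10^-4
  East: (15456/35472)²·(1−1141/15456)·6.724/1141 = 0.0010362372
  → Var(ȳ_str) = 0.0017046717.
Var(ȳ_srs) = (1 − 4585/35472)·18.45/4585 = 0.0035038627.
deff = 0.0017046717 / 0.0035038627 = 0.4865.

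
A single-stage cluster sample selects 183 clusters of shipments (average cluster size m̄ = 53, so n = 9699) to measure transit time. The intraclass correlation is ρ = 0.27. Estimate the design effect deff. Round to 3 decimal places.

15.040

deff = 1 + (53 − 1)·0.27 = 1 + 14.04 = 15.04.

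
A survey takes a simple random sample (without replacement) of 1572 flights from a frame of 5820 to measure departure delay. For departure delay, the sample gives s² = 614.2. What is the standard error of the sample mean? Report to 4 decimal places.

0.5340

Under SRS without replacement, Var(ȳ) = (1 − f)·s²/n with f = n/N = 1572/5820 = 0.27010309.
Var(ȳ) = (1 − 0.27010309)·614.2/1572 = 0.72989691·0.39071247 = 0.28517982.
SE(ȳ) = √(0.28517982) = 0.5340.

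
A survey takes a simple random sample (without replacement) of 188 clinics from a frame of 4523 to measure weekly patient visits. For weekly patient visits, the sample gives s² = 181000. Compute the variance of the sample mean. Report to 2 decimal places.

Under SRS without replacement, Var(ȳ) = (1 − f)·s²/n with f = n/N = 188/4523 = 0.04156533.
Var(ȳ) = (1 − 0.04156533)·181000/188 = 0.95843467·962.76596 = 922.74827.

922.75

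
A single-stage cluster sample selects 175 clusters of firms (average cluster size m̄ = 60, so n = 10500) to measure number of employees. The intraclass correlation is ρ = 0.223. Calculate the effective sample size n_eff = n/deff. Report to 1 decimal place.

deff = 1 + (60 − 1)·0.223 = 1 + 13.157 = 14.157.
n_eff = 10500 / 14.157 = 741.7.

741.7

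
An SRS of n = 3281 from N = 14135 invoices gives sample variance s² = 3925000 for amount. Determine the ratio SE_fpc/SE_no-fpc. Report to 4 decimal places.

0.8763

f = n/N = 3281/14135 = 0.23211885.
SE_no-fpc = √(s²/n) = 34.587304; SE_fpc = √((1−f)s²/n) = 30.308449.
Ratio = √(1−f) = 0.87628828.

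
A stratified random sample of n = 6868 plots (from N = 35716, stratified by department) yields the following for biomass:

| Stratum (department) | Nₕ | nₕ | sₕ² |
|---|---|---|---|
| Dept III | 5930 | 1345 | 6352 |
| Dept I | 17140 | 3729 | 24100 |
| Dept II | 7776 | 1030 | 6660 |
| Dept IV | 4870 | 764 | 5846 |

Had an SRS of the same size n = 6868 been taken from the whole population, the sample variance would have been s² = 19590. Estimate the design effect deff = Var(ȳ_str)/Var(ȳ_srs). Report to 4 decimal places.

Var(ȳ_str) = Σ Wₕ²(1−fₕ)sₕ²/nₕ with Wₕ = Nₕ/35716:
  Dept III: (5930/35716)²·(1−1345/5930)·6352/1345 = 0.10065993
  Dept I: (17140/35716)²·(1−3729/17140)·24100/3729 = 1.1645845
  Dept II: (7776/35716)²·(1−1030/7776)·6660/1030 = 0.26589732
  Dept IV: (4870/35716)²·(1−764/4870)·5846/764 = 0.11994654
  → Var(ȳ_str) = 1.6510883.
Var(ȳ_srs) = (1 − 6868/35716)·19590/6868 = 2.3038651.
deff = 1.6510883 / 2.3038651 = 0.7167.

0.7167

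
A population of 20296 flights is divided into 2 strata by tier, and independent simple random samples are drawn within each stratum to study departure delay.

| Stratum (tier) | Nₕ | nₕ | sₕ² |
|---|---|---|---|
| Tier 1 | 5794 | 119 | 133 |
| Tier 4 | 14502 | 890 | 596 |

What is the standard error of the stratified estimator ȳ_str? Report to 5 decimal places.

Var(ȳ_str) = Σₕ Wₕ²(1 − fₕ)sₕ²/nₕ with Wₕ = Nₕ/N, N = 20296.
Tier 1: Wₕ = 0.28547497; term = 0.28547497²·(1 − 0.02053849)·133/119 = 0.089212997.
Tier 4: Wₕ = 0.71452503; term = 0.71452503²·(1 − 0.06137085)·596/890 = 0.32091143.
Sum = 0.41012443.
SE = √(0.41012443) = 0.64041.

0.64041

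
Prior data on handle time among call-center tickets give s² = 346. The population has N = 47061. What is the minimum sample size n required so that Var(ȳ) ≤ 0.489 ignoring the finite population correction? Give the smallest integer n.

Without fpc, n₀ = s²/D = 346/0.489 = 707.5665.
Rounding up, n = 708.

708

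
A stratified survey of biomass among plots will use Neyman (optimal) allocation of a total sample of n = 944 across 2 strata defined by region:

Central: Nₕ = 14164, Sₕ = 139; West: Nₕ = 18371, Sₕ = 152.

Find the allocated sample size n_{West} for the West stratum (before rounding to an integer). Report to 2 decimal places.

Neyman allocation: nₕ = n·NₕSₕ / Σⱼ NⱼSⱼ.
Σ NⱼSⱼ = 14164·139 + 18371·152 = 4.761188 × 10^6.
n_{West} = 944·18371·152 / (4.761188 × 10^6) = 553.65.

553.65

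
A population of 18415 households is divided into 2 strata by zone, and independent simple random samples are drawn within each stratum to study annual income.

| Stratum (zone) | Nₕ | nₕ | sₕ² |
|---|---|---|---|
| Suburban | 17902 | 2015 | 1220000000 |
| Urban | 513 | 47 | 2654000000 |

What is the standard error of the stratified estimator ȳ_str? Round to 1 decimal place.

Var(ȳ_str) = Σₕ Wₕ²(1 − fₕ)sₕ²/nₕ with Wₕ = Nₕ/N, N = 18415.
Suburban: Wₕ = 0.97214228; term = 0.97214228²·(1 − 0.11255726)·1220000000/2015 = 507790.75.
Urban: Wₕ = 0.02785772; term = 0.02785772²·(1 − 0.09161793)·2654000000/47 = 39807.316.
Sum = 547598.07.
SE = √(547598.07) = 740.0.

740.0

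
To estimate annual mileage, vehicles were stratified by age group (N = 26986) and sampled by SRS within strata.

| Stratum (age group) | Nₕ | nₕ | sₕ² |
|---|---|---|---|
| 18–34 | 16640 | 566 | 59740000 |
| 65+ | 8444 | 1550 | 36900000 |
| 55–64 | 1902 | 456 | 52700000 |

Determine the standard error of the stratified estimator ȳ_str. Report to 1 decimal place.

202.7

Var(ȳ_str) = Σₕ Wₕ²(1 − fₕ)sₕ²/nₕ with Wₕ = Nₕ/N, N = 26986.
18–34: Wₕ = 0.61661602; term = 0.61661602²·(1 − 0.03401442)·59740000/566 = 38765.826.
65+: Wₕ = 0.31290299; term = 0.31290299²·(1 − 0.18356229)·36900000/1550 = 1902.9928.
55–64: Wₕ = 0.07048099; term = 0.07048099²·(1 − 0.23974763)·52700000/456 = 436.46311.
Sum = 41105.282.
SE = √(41105.282) = 202.7.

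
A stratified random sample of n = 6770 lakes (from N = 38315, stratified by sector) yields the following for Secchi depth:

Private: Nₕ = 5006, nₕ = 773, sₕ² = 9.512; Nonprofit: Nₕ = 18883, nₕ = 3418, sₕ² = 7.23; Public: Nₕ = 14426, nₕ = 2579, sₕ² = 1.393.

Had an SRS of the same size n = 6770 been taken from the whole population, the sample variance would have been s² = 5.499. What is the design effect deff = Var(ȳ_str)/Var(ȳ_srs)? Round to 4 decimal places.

0.9888

Var(ȳ_str) = Σ Wₕ²(1−fₕ)sₕ²/nₕ with Wₕ = Nₕ/38315:
  Private: (5006/38315)²·(1−773/5006)·9.512/773 = 1.7762079 × 10^-4
  Nonprofit: (18883/38315)²·(1−3418/18883)·7.23/3418 = 4.2077458 × 10^-4
  Public: (14426/38315)²·(1−2579/14426)·1.393/2579 = 6.2880564 × 10^-5
  → Var(ȳ_str) = 6.6127593 × 10^-4.
Var(ȳ_srs) = (1 − 6770/38315)·5.499/6770 = 6.6873916 × 10^-4.
deff = (6.6127593 × 10^-4) / (6.6873916 × 10^-4) = 0.9888.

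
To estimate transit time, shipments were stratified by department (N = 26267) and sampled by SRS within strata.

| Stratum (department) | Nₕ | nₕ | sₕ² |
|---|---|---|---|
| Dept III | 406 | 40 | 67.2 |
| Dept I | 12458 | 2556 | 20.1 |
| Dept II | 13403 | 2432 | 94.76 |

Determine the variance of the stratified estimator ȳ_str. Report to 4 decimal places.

Var(ȳ_str) = Σₕ Wₕ²(1 − fₕ)sₕ²/nₕ with Wₕ = Nₕ/N, N = 26267.
Dept III: Wₕ = 0.01545666; term = 0.01545666²·(1 − 0.09852217)·67.2/40 = 3.618224 × 10^-4.
Dept I: Wₕ = 0.47428332; term = 0.47428332²·(1 − 0.20516937)·20.1/2556 = 0.0014060006.
Dept II: Wₕ = 0.51026002; term = 0.51026002²·(1 − 0.18145191)·94.76/2432 = 0.0083040273.
Sum = 0.01007185.

0.0101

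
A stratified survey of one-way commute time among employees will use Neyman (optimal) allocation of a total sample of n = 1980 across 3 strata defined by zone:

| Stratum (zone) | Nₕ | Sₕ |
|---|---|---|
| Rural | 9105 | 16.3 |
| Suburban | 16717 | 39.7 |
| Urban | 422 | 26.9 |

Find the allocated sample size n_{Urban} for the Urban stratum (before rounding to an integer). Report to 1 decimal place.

27.3

Neyman allocation: nₕ = n·NₕSₕ / Σⱼ NⱼSⱼ.
Σ NⱼSⱼ = 9105·16.3 + 16717·39.7 + 422·26.9 = 823428.2.
n_{Urban} = 1980·422·26.9 / 823428.2 = 27.3.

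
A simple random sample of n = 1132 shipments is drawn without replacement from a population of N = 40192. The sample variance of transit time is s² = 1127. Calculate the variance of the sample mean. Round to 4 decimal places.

0.9675

Under SRS without replacement, Var(ȳ) = (1 − f)·s²/n with f = n/N = 1132/40192 = 0.02816481.
Var(ȳ) = (1 − 0.02816481)·1127/1132 = 0.97183519·0.99558304 = 0.96754263.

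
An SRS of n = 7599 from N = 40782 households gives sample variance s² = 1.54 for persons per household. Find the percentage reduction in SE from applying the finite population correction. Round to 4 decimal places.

9.7965

f = n/N = 7599/40782 = 0.18633221.
SE_no-fpc = √(s²/n) = 0.014235809; SE_fpc = √((1−f)s²/n) = 0.012841203.
Ratio = √(1−f) = 0.90203536. Reduction = 100·(1 − 0.90203536) = 9.7965%.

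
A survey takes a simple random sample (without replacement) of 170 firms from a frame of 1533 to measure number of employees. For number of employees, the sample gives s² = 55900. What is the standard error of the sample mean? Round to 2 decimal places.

Under SRS without replacement, Var(ȳ) = (1 − f)·s²/n with f = n/N = 170/1533 = 0.11089367.
Var(ȳ) = (1 − 0.11089367)·55900/170 = 0.88910633·328.82353 = 292.35908.
SE(ȳ) = √(292.35908) = 17.10.

17.10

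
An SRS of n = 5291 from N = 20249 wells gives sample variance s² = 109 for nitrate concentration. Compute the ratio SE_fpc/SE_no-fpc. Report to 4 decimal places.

0.8595

f = n/N = 5291/20249 = 0.26129685.
SE_no-fpc = √(s²/n) = 0.14353056; SE_fpc = √((1−f)s²/n) = 0.12336142.
Ratio = √(1−f) = 0.85947841.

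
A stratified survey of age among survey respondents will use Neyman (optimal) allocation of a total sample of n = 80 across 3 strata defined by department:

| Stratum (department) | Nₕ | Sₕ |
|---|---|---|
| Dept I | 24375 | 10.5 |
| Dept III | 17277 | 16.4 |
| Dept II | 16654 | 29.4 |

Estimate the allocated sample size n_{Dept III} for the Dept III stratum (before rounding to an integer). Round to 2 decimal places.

Neyman allocation: nₕ = n·NₕSₕ / Σⱼ NⱼSⱼ.
Σ NⱼSⱼ = 24375·10.5 + 17277·16.4 + 16654·29.4 = 1.0289079 × 10^6.
n_{Dept III} = 80·17277·16.4 / (1.0289079 × 10^6) = 22.03.

22.03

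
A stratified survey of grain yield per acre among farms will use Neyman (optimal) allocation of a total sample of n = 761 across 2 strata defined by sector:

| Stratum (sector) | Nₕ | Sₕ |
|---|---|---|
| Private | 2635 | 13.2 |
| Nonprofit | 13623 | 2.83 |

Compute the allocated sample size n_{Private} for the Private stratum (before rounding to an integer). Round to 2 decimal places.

Neyman allocation: nₕ = n·NₕSₕ / Σⱼ NⱼSⱼ.
Σ NⱼSⱼ = 2635·13.2 + 13623·2.83 = 73335.09.
n_{Private} = 761·2635·13.2 / 73335.09 = 360.93.

360.93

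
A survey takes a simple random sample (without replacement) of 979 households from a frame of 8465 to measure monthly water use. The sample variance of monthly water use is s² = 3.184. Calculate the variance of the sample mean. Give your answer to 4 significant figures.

0.002876

Under SRS without replacement, Var(ȳ) = (1 − f)·s²/n with f = n/N = 979/8465 = 0.11565269.
Var(ȳ) = (1 − 0.11565269)·3.184/979 = 0.88434731·0.0032522983 = 0.0028761612.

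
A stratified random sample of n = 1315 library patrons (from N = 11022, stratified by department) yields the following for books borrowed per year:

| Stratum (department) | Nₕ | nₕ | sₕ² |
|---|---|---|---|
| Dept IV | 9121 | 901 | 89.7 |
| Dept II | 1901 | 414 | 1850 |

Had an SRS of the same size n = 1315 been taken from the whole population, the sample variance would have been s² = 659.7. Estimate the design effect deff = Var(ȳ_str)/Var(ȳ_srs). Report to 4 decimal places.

0.3744

Var(ȳ_str) = Σ Wₕ²(1−fₕ)sₕ²/nₕ with Wₕ = Nₕ/11022:
  Dept IV: (9121/11022)²·(1−901/9121)·89.7/901 = 0.061441401
  Dept II: (1901/11022)²·(1−414/1901)·1850/414 = 0.10397853
  → Var(ȳ_str) = 0.16541993.
Var(ȳ_srs) = (1 − 1315/11022)·659.7/1315 = 0.44181998.
deff = 0.16541993 / 0.44181998 = 0.3744.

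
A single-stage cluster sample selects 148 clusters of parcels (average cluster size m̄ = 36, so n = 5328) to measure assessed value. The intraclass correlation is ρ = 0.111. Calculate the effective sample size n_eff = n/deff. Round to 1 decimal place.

1090.7

deff = 1 + (36 − 1)·0.111 = 1 + 3.885 = 4.885.
n_eff = 5328 / 4.885 = 1090.7.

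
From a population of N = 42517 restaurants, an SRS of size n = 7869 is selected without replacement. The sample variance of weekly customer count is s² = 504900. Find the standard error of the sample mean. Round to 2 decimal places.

7.23

Under SRS without replacement, Var(ȳ) = (1 − f)·s²/n with f = n/N = 7869/42517 = 0.18507891.
Var(ȳ) = (1 − 0.18507891)·504900/7869 = 0.81492109·64.163172 = 52.287922.
SE(ȳ) = √(52.287922) = 7.23.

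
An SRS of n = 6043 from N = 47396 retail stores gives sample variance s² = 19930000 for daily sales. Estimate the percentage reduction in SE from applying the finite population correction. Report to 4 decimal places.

6.5923

f = n/N = 6043/47396 = 0.12750021.
SE_no-fpc = √(s²/n) = 57.428484; SE_fpc = √((1−f)s²/n) = 53.642624.
Ratio = √(1−f) = 0.93407697. Reduction = 100·(1 − 0.93407697) = 6.5923%.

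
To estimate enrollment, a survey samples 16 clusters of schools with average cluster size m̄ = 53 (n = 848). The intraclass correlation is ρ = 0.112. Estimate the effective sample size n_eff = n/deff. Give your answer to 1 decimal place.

124.3

deff = 1 + (53 − 1)·0.112 = 1 + 5.824 = 6.824.
n_eff = 848 / 6.824 = 124.3.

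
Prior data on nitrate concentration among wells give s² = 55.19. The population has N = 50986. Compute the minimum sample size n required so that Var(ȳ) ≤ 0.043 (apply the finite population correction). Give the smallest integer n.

Without fpc, n₀ = s²/D = 55.19/0.043 = 1283.4884.
With fpc, (1 − n/N)·s²/n ≤ D requires n ≥ n₀/(1 + n₀/N) = 1283.4884/(1 + 1283.4884/50986) = 1251.9721.
Rounding up, n = 1252.

1252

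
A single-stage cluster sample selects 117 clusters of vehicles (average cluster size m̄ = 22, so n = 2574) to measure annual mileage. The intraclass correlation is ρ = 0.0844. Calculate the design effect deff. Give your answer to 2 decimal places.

deff = 1 + (22 − 1)·0.0844 = 1 + 1.7724 = 2.7724.

2.77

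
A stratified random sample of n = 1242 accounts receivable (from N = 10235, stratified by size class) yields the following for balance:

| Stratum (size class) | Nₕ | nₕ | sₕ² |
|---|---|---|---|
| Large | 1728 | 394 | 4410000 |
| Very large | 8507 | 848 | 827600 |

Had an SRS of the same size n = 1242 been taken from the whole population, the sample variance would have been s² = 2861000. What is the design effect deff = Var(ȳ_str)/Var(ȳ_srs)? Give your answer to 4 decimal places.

0.4216

Var(ȳ_str) = Σ Wₕ²(1−fₕ)sₕ²/nₕ with Wₕ = Nₕ/10235:
  Large: (1728/10235)²·(1−394/1728)·4410000/394 = 246.30104
  Very large: (8507/10235)²·(1−848/8507)·827600/848 = 607.01223
  → Var(ȳ_str) = 853.31327.
Var(ȳ_srs) = (1 − 1242/10235)·2861000/1242 = 2024.0117.
deff = 853.31327 / 2024.0117 = 0.4216.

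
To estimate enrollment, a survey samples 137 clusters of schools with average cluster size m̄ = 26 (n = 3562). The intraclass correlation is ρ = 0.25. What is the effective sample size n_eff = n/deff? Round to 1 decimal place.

deff = 1 + (26 − 1)·0.25 = 1 + 6.25 = 7.25.
n_eff = 3562 / 7.25 = 491.3.

491.3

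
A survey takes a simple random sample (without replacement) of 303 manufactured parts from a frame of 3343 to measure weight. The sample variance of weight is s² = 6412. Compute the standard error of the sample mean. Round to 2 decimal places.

Under SRS without replacement, Var(ȳ) = (1 − f)·s²/n with f = n/N = 303/3343 = 0.09063715.
Var(ȳ) = (1 − 0.09063715)·6412/303 = 0.90936285·21.161716 = 19.243678.
SE(ȳ) = √(19.243678) = 4.39.

4.39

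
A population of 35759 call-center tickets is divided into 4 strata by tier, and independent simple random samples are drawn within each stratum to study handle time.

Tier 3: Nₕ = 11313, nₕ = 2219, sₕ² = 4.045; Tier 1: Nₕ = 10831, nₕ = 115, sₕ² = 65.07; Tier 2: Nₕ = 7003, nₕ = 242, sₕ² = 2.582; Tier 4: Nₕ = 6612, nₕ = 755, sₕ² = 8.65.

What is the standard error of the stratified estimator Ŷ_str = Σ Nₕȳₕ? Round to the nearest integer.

Var(Ŷ_str) = Σₕ Nₕ²(1 − fₕ)sₕ²/nₕ.
Tier 3: 11313²·(1 − 2219/11313)·4.045/2219 = 187540.02.
Tier 1: 10831²·(1 − 115/10831)·65.07/115 = 6.5672603 × 10^7.
Tier 2: 7003²·(1 − 242/7003)·2.582/242 = 505168.12.
Tier 4: 6612²·(1 − 755/6612)·8.65/755 = 443687.53.
Sum = 6.6808999 × 10^7.
SE = √(6.6808999 × 10^7) = 8174.

8174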